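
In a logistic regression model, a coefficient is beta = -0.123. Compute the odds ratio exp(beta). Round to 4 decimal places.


The odds ratio is computed as:
OR = e^(-0.123) = 0.8843.

0.8843


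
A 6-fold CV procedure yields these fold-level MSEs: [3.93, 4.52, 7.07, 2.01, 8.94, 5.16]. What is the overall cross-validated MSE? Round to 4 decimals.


Sum of fold MSEs = 31.6300.
Average = 31.6300 / 6 = 5.2717.

5.2717


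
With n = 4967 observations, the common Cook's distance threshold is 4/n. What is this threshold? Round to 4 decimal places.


Using the rule of thumb:
Threshold = 4 / 4967 = 0.0008.

0.0008


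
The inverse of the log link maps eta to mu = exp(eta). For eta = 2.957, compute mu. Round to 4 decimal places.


mu = exp(eta) = exp(2.957).
= 19.2402.

19.2402


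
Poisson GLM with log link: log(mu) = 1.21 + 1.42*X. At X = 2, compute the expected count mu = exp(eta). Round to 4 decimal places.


Compute eta = 1.21 + 1.42 * 2 = 4.0500.
Apply inverse link: mu = e^4.0500 = 57.3975.

57.3975


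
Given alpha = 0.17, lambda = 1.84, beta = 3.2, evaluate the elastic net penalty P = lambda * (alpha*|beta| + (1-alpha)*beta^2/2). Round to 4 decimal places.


L1 component = 0.17 * |3.2| = 0.5440.
L2 component = 0.83 * 3.2^2 / 2 = 4.2496.
Penalty = 1.84 * (0.5440 + 4.2496) = 1.84 * 4.7936 = 8.8202.

8.8202


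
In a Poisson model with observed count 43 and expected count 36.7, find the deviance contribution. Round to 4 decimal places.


y/mu = 43/36.7 = 1.171662 (approx.), and ln(43/36.7) = 0.158423.
y * ln(y/mu) = 43 * 0.158423 = 6.812189.
y - mu = 6.3.
D = 2 * (6.812189 - 6.3) = 1.024378, which rounds to 1.0244.

1.0244


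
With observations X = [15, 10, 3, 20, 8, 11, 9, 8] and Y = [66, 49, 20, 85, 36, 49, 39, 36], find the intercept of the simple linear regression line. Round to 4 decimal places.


First find the slope: b1 = 3.9341.
Means: xbar = 10.5000, ybar = 47.5000.
b0 = ybar - b1 * xbar = 47.5000 - 3.9341 * 10.5000 = 6.1923.

6.1923


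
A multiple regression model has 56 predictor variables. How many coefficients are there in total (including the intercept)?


Including the intercept, the model has 56 predictor coefficients + 1 intercept.
Total = 57.

57


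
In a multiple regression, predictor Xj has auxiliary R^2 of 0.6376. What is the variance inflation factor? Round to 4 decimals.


Denominator: 1 - 0.6376 = 0.3624.
VIF = 1 / 0.3624 = 2.7594.

2.7594


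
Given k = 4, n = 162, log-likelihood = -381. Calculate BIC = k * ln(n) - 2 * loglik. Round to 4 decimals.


Compute k*ln(n) = 4*ln(162) = 4*5.087596 = 20.350384.
Then -2*loglik = 762.
BIC = 20.350384 + 762 = 782.350384, which rounds to 782.3504.

782.3504


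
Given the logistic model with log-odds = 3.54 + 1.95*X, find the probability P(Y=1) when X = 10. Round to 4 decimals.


Linear predictor: z = 3.54 + 1.95 * 10 = 23.0400.
P = 1/(1 + exp(-23.0400)) = 1/(1 + 0.0000) = 1.0000.

1.0000


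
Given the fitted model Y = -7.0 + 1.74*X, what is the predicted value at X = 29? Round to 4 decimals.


Substitute X = 29 into the equation:
Y = -7.0 + 1.74 * 29 = -7.0 + 50.4600 = 43.4600.

43.4600


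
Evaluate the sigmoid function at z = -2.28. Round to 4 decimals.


Compute exp(2.2800) = 9.7767.
Sigmoid = 1 / (1 + 9.7767) = 1 / 10.7767 = 0.0928.

0.0928


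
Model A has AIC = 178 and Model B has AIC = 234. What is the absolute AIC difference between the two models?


Absolute difference = |178 - 234| = 56.
The model with lower AIC (A) is preferred.

56


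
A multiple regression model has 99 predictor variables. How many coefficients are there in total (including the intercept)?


Each predictor gets one coefficient, plus one intercept.
Total parameters = 99 + 1 = 100.

100


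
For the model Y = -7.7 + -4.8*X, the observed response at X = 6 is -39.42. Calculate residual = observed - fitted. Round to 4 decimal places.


Compute yhat = -7.7 + (-4.8)(6) = -36.5000.
Residual = actual - predicted = -39.42 - -36.5000 = -2.9200.

-2.9200


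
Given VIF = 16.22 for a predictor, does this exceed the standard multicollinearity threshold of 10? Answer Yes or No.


Compare VIF = 16.22 to the threshold of 10.
16.22 >= 10, so the answer is Yes.

Yes


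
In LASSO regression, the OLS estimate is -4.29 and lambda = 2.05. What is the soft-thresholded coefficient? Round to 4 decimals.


Absolute value: |-4.29| = 4.29.
Compare to lambda = 2.05.
Since |beta| > lambda, coefficient = sign(beta)*(|beta| - lambda) = -2.2400.

-2.2400


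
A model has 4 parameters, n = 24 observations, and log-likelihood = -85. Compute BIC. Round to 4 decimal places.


Compute k*ln(n) = 4*ln(24) = 4*3.178054 = 12.712216.
Then -2*loglik = 170.
BIC = 12.712216 + 170 = 182.712216, which rounds to 182.7122.

182.7122


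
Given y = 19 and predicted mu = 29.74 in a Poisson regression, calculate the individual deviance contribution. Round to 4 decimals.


y/mu = 19/29.74 = 0.638870 (approx.), and ln(19/29.74) = -0.448054.
y * ln(y/mu) = 19 * -0.448054 = -8.513026.
y - mu = -10.74.
D = 2 * (-8.513026 - -10.74) = 4.453948, which rounds to 4.4539.

4.4539


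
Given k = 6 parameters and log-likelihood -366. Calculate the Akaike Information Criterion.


AIC = 2*6 - 2*(-366).
= 12 + 732 = 744.

744


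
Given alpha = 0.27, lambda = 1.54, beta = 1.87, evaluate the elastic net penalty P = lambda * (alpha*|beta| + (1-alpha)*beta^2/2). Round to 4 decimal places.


Compute:
L1 = 0.27 * 1.87 = 0.5049.
L2 = 0.73 * 1.87^2 / 2 = 1.2764.
Penalty = 1.54 * (0.5049 + 1.2764) = 2.7432.

2.7432


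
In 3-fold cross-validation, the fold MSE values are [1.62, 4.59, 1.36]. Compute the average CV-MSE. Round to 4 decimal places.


Add all fold MSEs: 7.5700.
Divide by k = 3: 7.5700/3 = 2.5233.

2.5233


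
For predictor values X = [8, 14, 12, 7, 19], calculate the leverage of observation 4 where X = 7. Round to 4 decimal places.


n = 5, xbar = 12.0000.
SXX = sum((xi - xbar)^2) = 94.0000.
h = 1/5 + (7 - 12.0000)^2 / 94.0000 = 0.4660.

0.4660


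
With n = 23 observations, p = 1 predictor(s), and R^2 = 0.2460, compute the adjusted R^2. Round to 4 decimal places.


Using the formula:
(1 - 0.2460) = 0.7540.
Multiply by 22/21: 0.7540 * 22 = 16.5880, then 16.5880 / 21 = 0.7899.
Adj R^2 = 1 - 0.7899 = 0.2101.

0.2101


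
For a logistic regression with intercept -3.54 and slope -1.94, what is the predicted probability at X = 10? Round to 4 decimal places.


Compute z = -3.54 + (-1.94)(10) = -22.9400.
exp(-z) = 9177310272.4268.
P = 1/(1 + 9177310272.4268) = 0.0000.

0.0000


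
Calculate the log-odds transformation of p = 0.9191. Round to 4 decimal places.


The odds are p/(1-p) = 0.9191 / 0.0809 = 11.3609.
logit(p) = ln(11.3609) = 2.4302.

2.4302


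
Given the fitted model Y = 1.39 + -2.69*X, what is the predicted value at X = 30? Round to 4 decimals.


Substitute X = 30 into the equation:
Y = 1.39 + -2.69 * 30 = 1.39 + -80.7000 = -79.3100.

-79.3100


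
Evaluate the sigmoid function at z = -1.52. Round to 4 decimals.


First, exp(1.5200) = 4.5722.
Then sigma(z) = 1/(1 + 4.5722) = 0.1795.

0.1795


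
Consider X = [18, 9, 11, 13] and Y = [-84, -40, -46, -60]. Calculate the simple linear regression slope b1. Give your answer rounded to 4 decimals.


Calculate xbar = 12.7500, ybar = -57.5000.
S_xx = 44.7500, S_xy = -225.5000.
Using b1 = S_xy / S_xx = -225.5000 / 44.7500, we get b1 = -5.0391.

-5.0391


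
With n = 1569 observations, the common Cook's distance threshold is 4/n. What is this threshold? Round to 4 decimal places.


Using the rule of thumb:
Threshold = 4 / 1569 = 0.0025.

0.0025


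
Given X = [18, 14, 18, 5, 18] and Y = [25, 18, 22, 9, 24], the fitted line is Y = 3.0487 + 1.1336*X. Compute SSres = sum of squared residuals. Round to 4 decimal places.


Compute predicted values, then residuals = yi - yhat_i.
Residuals: [1.5465, -0.9191, -1.4535, 0.2833, 0.5465].
SSres = sum(residual^2) = 5.7280.

5.7280


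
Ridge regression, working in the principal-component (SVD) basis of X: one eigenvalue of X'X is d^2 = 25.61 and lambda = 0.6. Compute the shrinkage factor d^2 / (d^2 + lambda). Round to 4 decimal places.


Compute the denominator: 25.61 + 0.6 = 26.2100.
Shrinkage factor = 25.61 / 26.2100 = 0.9771.

0.9771


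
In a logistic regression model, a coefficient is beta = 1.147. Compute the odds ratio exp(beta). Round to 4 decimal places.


Odds ratio = exp(beta) = exp(1.147).
= 3.1487.

3.1487


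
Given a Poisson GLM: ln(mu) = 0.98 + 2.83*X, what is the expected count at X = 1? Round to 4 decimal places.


Linear predictor: eta = 0.98 + (2.83)(1) = 3.8100.
Expected count: mu = exp(3.8100) = 45.1504.

45.1504


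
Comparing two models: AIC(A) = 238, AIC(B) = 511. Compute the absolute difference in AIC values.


|AIC_A - AIC_B| = |238 - 511| = 273.
Model A is preferred (lower AIC).

273


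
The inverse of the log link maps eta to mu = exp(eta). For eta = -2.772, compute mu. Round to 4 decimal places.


mu = exp(eta) = exp(-2.772).
= 0.0625.

0.0625


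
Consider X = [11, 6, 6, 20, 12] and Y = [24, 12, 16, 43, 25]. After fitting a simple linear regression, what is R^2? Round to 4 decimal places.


The fitted line is Y = 1.3333 + 2.0606*X.
SSres = 9.5152, SStot = 570.0000.
R^2 = 1 - SSres/SStot = 0.9833.

0.9833


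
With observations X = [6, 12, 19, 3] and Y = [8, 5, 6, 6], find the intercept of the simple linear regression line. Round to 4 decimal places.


First find the slope: b1 = -0.0667.
Means: xbar = 10.0000, ybar = 6.2500.
b0 = ybar - b1 * xbar = 6.2500 - -0.0667 * 10.0000 = 6.9167.

6.9167


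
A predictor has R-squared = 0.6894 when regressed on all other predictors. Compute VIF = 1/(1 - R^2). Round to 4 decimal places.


VIF = 1 / (1 - 0.6894).
= 1 / 0.3106 = 3.2196.

3.2196


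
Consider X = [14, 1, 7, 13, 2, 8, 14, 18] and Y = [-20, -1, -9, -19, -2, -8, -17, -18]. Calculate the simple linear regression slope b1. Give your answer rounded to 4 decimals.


First compute the means: xbar = 9.6250, ybar = -11.7500.
Then S_xx = sum((xi - xbar)^2) = 261.8750.
S_xy = sum((xi - xbar)(yi - ybar)) = -316.2500.
b1 = S_xy / S_xx = -316.2500 / 261.8750 = -1.2076.

-1.2076


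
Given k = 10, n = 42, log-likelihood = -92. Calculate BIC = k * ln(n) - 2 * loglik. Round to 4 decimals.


Compute k*ln(n) = 10*ln(42) = 10*3.737670 = 37.376700.
Then -2*loglik = 184.
BIC = 37.376700 + 184 = 221.376700, which rounds to 221.3767.

221.3767


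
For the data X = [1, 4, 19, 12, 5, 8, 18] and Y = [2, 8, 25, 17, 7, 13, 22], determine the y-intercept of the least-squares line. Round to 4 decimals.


First find the slope: b1 = 1.1858.
Means: xbar = 9.5714, ybar = 13.4286.
b0 = ybar - b1 * xbar = 13.4286 - 1.1858 * 9.5714 = 2.0788.

2.0788


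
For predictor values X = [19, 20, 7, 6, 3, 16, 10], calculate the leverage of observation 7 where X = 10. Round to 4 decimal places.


Compute xbar = 11.5714 with n = 7 observations.
SXX = 273.7143.
Leverage = 1/7 + (10 - 11.5714)^2/273.7143 = 0.1519.

0.1519


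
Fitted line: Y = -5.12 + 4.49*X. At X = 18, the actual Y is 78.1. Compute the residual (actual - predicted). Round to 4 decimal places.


Fitted value at X = 18 is yhat = -5.12 + 4.49*18 = 75.7000.
Residual = 78.1 - 75.7000 = 2.4000.

2.4000


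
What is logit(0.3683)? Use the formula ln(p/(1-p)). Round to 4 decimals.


The odds are p/(1-p) = 0.3683 / 0.6317 = 0.5830.
logit(p) = ln(0.5830) = -0.5395.

-0.5395


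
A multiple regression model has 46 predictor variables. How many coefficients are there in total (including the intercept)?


Each predictor gets one coefficient, plus one intercept.
Total parameters = 46 + 1 = 47.

47


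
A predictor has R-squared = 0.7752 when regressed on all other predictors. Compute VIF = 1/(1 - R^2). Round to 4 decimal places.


Using VIF = 1/(1 - R^2_j):
1 - 0.7752 = 0.2248.
VIF = 4.4484.

4.4484


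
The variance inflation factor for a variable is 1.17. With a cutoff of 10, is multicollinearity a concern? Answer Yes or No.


The threshold is 10.
VIF = 1.17 is < 10.
Multicollinearity indication: No.

No


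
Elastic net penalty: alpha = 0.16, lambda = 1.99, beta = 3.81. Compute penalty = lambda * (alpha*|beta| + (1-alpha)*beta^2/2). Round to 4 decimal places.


alpha * |beta| = 0.16 * 3.81 = 0.6096.
(1-alpha) * beta^2/2 = 0.84 * 14.5161/2 = 6.0968.
Total = 1.99 * (0.6096 + 6.0968) = 13.3457.

13.3457


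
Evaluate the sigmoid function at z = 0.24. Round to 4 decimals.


exp(-0.2400) = 0.7866.
1 + exp(-z) = 1.7866.
sigmoid = 1/1.7866 = 0.5597.

0.5597


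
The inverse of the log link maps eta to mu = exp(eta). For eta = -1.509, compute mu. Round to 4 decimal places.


Apply the inverse link:
mu = e^-1.509 = 0.2211.

0.2211


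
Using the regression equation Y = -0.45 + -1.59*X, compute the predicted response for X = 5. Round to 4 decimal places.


Plug X = 5 into Y = -0.45 + -1.59*X:
Y = -0.45 + -7.9500 = -8.4000.

-8.4000


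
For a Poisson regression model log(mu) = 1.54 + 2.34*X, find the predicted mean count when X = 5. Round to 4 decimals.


Linear predictor: eta = 1.54 + (2.34)(5) = 13.2400.
Expected count: mu = exp(13.2400) = 562417.6487.

562417.6487


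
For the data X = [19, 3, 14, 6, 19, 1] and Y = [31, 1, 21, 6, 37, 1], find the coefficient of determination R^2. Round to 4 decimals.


Fit the OLS line: b0 = -3.7649, b1 = 1.9289.
SSres = 37.8639.
SStot = 1240.8333.
R^2 = 1 - 37.8639/1240.8333 = 0.9695.

0.9695


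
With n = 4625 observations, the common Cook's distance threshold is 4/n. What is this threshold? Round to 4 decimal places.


The threshold is 4/n.
4/4625 = 0.0009.

0.0009


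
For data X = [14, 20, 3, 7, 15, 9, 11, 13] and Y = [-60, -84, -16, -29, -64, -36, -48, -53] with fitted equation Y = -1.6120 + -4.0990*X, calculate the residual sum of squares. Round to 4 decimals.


Predicted values from Y = -1.6120 + -4.0990*X.
Residuals: [-1.0020, -0.4080, -2.0910, 1.3050, -0.9030, 2.5030, -1.2990, 1.8990].
SSres = 19.6198.

19.6198


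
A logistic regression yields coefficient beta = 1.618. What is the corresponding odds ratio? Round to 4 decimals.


Odds ratio = exp(beta) = exp(1.618).
= 5.0430.

5.0430


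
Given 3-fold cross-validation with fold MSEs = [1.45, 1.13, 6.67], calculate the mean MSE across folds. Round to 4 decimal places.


Add all fold MSEs: 9.2500.
Divide by k = 3: 9.2500/3 = 3.0833.

3.0833


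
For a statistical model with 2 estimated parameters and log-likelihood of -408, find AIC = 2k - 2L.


AIC = 2k - 2*loglik = 2(2) - 2(-408).
= 4 + 816 = 820.

820


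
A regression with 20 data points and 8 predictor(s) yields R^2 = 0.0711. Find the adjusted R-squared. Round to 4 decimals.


Plug in: Adj R^2 = 1 - (1 - 0.0711) * 19/11.
= 1 - 0.9289 * 19/11
= 1 - 17.6491 / 11
= 1 - 1.6045 = -0.6045.

-0.6045


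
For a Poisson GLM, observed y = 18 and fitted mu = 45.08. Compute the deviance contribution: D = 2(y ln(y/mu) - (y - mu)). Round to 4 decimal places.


y/mu = 18/45.08 = 0.399290 (approx.), and ln(18/45.08) = -0.918067.
y * ln(y/mu) = 18 * -0.918067 = -16.525206.
y - mu = -27.08.
D = 2 * (-16.525206 - -27.08) = 21.109588, which rounds to 21.1096.

21.1096


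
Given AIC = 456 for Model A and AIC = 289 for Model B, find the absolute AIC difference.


|AIC_A - AIC_B| = |456 - 289| = 167.
Model B is preferred (lower AIC).

167


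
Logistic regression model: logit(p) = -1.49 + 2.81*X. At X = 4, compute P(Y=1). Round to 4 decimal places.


z = -1.49 + 2.81 * 4 = 9.7500.
Sigmoid: P = 1 / (1 + exp(-9.7500)) = 0.9999.

0.9999


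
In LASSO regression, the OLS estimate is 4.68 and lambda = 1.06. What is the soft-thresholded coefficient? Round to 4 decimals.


Absolute value: |4.68| = 4.68.
Compare to lambda = 1.06.
Since |beta| > lambda, coefficient = sign(beta)*(|beta| - lambda) = 3.6200.

3.6200


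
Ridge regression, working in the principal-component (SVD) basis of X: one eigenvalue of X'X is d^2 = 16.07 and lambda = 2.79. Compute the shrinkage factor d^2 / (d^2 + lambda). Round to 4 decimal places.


Compute the denominator: 16.07 + 2.79 = 18.8600.
Shrinkage factor = 16.07 / 18.8600 = 0.8521.

0.8521


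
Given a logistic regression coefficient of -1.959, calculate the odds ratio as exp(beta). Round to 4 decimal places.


Odds ratio = exp(beta) = exp(-1.959).
= 0.1410.

0.1410


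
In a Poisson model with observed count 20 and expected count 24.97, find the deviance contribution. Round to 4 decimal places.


y/mu = 20/24.97 = 0.800961 (approx.), and ln(20/24.97) = -0.221943.
y * ln(y/mu) = 20 * -0.221943 = -4.438860.
y - mu = -4.97.
D = 2 * (-4.438860 - -4.97) = 1.062280, which rounds to 1.0623.

1.0623


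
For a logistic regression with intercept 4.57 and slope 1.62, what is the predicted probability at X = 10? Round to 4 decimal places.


z = 4.57 + 1.62 * 10 = 20.7700.
Sigmoid: P = 1 / (1 + exp(-20.7700)) = 1.0000.

1.0000


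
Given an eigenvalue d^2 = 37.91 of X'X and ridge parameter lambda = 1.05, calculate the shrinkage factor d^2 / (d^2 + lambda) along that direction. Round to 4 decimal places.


Denominator = d^2 + lambda = 37.91 + 1.05 = 38.9600.
Shrinkage = 37.91 / 38.9600 = 0.9730.

0.9730


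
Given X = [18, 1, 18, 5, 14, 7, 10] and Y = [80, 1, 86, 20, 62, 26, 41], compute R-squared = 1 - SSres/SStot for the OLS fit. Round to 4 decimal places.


The fitted line is Y = -5.5837 + 4.8642*X.
SSres = 35.2467, SStot = 6132.8571.
R^2 = 1 - SSres/SStot = 0.9943.

0.9943


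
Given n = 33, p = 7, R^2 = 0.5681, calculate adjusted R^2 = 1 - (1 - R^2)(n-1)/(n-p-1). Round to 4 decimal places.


Plug in: Adj R^2 = 1 - (1 - 0.5681) * 32/25.
= 1 - 0.4319 * 32/25
= 1 - 13.8208 / 25
= 1 - 0.5528 = 0.4472.

0.4472


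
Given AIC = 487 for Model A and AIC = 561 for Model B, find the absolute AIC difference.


Compute |487 - 561| = 74.
Model A has the smaller AIC.

74


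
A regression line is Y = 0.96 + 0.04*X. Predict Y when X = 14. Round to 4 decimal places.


Plug X = 14 into Y = 0.96 + 0.04*X:
Y = 0.96 + 0.5600 = 1.5200.

1.5200


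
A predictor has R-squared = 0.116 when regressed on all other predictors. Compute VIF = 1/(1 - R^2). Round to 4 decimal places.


Using VIF = 1/(1 - R^2_j):
1 - 0.116 = 0.884.
VIF = 1.1312.

1.1312


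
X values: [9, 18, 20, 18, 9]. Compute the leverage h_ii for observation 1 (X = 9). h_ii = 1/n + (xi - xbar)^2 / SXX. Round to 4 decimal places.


Mean of X: xbar = 14.8000.
SXX = 114.8000.
For X = 9: h = 1/5 + (9 - 14.8000)^2/114.8000 = 0.4930.

0.4930


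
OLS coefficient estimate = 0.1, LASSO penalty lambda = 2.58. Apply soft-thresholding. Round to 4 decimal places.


Absolute value: |0.1| = 0.1.
Compare to lambda = 2.58.
Since |beta| <= lambda, the coefficient is set to 0.

0.0000


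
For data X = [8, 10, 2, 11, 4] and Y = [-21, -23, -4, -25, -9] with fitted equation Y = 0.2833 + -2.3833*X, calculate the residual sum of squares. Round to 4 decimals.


For each point, residual = actual - predicted.
Residuals: [-2.2169, 0.5497, 0.4833, 0.9330, 0.2499].
Sum of squared residuals = 6.3833.

6.3833


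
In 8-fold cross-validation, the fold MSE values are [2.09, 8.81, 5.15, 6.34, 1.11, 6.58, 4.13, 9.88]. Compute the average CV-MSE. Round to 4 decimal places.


Total MSE across folds = 44.0900.
CV-MSE = 44.0900/8 = 5.5113.

5.5113


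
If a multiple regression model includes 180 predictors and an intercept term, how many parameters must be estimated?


Each predictor gets one coefficient, plus one intercept.
Total parameters = 180 + 1 = 181.

181


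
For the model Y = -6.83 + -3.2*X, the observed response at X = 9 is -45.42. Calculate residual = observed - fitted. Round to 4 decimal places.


Compute yhat = -6.83 + (-3.2)(9) = -35.6300.
Residual = actual - predicted = -45.42 - -35.6300 = -9.7900.

-9.7900


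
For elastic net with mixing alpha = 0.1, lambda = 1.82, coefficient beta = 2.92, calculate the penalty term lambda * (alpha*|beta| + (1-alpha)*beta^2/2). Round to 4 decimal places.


alpha * |beta| = 0.1 * 2.92 = 0.2920.
(1-alpha) * beta^2/2 = 0.9 * 8.5264/2 = 3.8369.
Total = 1.82 * (0.2920 + 3.8369) = 7.5146.

7.5146


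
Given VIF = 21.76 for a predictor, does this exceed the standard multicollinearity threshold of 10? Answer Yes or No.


Check: VIF = 21.76 vs threshold = 10.
Since 21.76 >= 10, the answer is Yes.

Yes


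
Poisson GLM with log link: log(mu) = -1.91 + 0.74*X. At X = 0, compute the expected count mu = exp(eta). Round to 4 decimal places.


Compute eta = -1.91 + 0.74 * 0 = -1.9100.
Apply inverse link: mu = e^-1.9100 = 0.1481.

0.1481


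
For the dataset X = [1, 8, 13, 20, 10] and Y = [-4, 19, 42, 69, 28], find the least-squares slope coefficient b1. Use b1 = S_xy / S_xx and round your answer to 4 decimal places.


The sample means are xbar = 10.4000 and ybar = 30.8000.
Compute S_xx = 193.2000 and S_xy = 752.4000.
Slope b1 = S_xy / S_xx = 752.4000 / 193.2000 = 3.8944.

3.8944


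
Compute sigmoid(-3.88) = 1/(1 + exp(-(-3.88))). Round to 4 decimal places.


Compute exp(3.8800) = 48.4242.
Sigmoid = 1 / (1 + 48.4242) = 1 / 49.4242 = 0.0202.

0.0202


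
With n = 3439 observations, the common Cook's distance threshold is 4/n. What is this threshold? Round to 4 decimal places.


The threshold is 4/n.
4/3439 = 0.0012.

0.0012


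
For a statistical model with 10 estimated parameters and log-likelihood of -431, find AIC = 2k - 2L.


AIC = 2k - 2*loglik = 2(10) - 2(-431).
= 20 + 862 = 882.

882


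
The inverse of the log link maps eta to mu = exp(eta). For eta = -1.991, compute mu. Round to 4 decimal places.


Apply the inverse link:
mu = e^-1.991 = 0.1366.

0.1366


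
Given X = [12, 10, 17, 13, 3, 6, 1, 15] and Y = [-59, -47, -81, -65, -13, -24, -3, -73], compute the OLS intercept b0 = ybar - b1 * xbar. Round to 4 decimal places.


Compute b1 = -5.0367 from the OLS formula.
With xbar = 9.6250 and ybar = -45.6250, the intercept is:
b0 = -45.6250 - -5.0367 * 9.6250 = 2.8528.

2.8528


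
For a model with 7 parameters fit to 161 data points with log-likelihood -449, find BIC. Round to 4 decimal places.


k * ln(n) = 7 * ln(161) = 7 * 5.081404 = 35.569828.
-2 * loglik = -2 * (-449) = 898.
BIC = 35.569828 + 898 = 933.569828, which rounds to 933.5698.

933.5698


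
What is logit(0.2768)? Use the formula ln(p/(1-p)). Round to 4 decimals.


1 - p = 0.7232.
p/(1-p) = 0.3827.
logit = ln(0.3827) = -0.9604.

-0.9604


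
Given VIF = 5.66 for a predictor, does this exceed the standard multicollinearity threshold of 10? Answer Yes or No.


Compare VIF = 5.66 to the threshold of 10.
5.66 < 10, so the answer is No.

No


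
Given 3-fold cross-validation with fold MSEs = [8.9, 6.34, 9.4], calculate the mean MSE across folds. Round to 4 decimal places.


Sum of fold MSEs = 24.6400.
Average = 24.6400 / 3 = 8.2133.

8.2133


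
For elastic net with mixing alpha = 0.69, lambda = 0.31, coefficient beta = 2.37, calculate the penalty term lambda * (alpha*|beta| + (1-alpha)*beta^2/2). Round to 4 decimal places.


Compute:
L1 = 0.69 * 2.37 = 1.6353.
L2 = 0.31 * 2.37^2 / 2 = 0.8706.
Penalty = 0.31 * (1.6353 + 0.8706) = 0.7768.

0.7768


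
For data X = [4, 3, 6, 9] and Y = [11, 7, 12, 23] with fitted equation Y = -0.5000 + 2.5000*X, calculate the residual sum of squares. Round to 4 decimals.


Predicted values from Y = -0.5000 + 2.5000*X.
Residuals: [1.5000, 0.0000, -2.5000, 1.0000].
SSres = 9.5000.

9.5000


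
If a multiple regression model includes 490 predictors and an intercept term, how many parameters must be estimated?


Each predictor gets one coefficient, plus one intercept.
Total parameters = 490 + 1 = 491.

491


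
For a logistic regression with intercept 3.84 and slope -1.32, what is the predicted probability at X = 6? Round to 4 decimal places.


Linear predictor: z = 3.84 + -1.32 * 6 = -4.0800.
P = 1/(1 + exp(4.0800)) = 1/(1 + 59.1455) = 0.0166.

0.0166


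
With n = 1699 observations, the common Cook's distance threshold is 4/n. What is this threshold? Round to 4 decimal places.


Using the rule of thumb:
Threshold = 4 / 1699 = 0.0024.

0.0024


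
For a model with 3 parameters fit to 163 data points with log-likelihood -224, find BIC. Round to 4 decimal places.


ln(163) = 5.093750.
k * ln(n) = 3 * 5.093750 = 15.281250.
-2L = 448.
BIC = 15.281250 + 448 = 463.281250, which rounds to 463.2813.

463.2813


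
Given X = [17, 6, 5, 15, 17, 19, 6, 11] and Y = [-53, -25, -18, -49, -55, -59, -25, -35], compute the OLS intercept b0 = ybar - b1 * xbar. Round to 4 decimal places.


First find the slope: b1 = -2.7783.
Means: xbar = 12.0000, ybar = -39.8750.
b0 = ybar - b1 * xbar = -39.8750 - -2.7783 * 12.0000 = -6.5359.

-6.5359


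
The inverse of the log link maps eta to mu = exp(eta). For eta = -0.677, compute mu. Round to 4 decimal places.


mu = exp(eta) = exp(-0.677).
= 0.5081.

0.5081


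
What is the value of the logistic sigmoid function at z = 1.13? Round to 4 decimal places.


Compute exp(-1.1300) = 0.3230.
Sigmoid = 1 / (1 + 0.3230) = 1 / 1.3230 = 0.7558.

0.7558


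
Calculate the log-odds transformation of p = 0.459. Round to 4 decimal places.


1 - p = 0.541.
p/(1-p) = 0.8484.
logit = ln(0.8484) = -0.1644.

-0.1644


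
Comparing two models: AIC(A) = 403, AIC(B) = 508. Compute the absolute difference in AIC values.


Compute |403 - 508| = 105.
Model A has the smaller AIC.

105


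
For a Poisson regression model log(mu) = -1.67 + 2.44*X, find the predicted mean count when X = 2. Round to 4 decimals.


eta = -1.67 + 2.44 * 2 = 3.2100.
mu = exp(3.2100) = 24.7791.

24.7791


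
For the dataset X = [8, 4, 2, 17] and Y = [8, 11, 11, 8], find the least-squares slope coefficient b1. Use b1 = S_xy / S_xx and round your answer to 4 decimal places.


The sample means are xbar = 7.7500 and ybar = 9.5000.
Compute S_xx = 132.7500 and S_xy = -28.5000.
Slope b1 = S_xy / S_xx = -28.5000 / 132.7500 = -0.2147.

-0.2147


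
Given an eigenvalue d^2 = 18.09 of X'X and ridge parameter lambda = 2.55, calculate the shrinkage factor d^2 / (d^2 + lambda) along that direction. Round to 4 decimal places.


Denominator = d^2 + lambda = 18.09 + 2.55 = 20.6400.
Shrinkage = 18.09 / 20.6400 = 0.8765.

0.8765


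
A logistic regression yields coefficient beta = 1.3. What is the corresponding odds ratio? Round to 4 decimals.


The odds ratio is computed as:
OR = e^(1.3) = 3.6693.

3.6693


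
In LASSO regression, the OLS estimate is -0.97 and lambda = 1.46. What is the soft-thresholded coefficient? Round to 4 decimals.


|beta_OLS| = 0.97.
lambda = 1.46.
Since |beta| <= lambda, the coefficient is set to 0.
Result = 0.0000.

0.0000


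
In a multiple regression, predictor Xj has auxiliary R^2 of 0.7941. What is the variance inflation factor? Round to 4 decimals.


Using VIF = 1/(1 - R^2_j):
1 - 0.7941 = 0.2059.
VIF = 4.8567.

4.8567


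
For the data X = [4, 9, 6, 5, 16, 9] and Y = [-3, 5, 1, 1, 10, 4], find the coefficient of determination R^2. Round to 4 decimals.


After computing the OLS fit (b0=-5.0088, b1=0.9807):
SSres = 6.7979, SStot = 98.0000.
R^2 = 1 - 6.7979/98.0000 = 0.9306.

0.9306


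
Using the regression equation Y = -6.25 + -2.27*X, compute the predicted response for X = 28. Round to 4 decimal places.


Plug X = 28 into Y = -6.25 + -2.27*X:
Y = -6.25 + -63.5600 = -69.8100.

-69.8100


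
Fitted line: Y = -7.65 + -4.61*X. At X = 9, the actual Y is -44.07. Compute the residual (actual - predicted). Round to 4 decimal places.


Fitted value at X = 9 is yhat = -7.65 + -4.61*9 = -49.1400.
Residual = -44.07 - -49.1400 = 5.0700.

5.0700


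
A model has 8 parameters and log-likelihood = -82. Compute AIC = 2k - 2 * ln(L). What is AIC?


AIC = 2*8 - 2*(-82).
= 16 + 164 = 180.

180


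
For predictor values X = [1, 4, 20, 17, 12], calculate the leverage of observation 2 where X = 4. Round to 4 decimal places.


Mean of X: xbar = 10.8000.
SXX = 266.8000.
For X = 4: h = 1/5 + (4 - 10.8000)^2/266.8000 = 0.3733.

0.3733


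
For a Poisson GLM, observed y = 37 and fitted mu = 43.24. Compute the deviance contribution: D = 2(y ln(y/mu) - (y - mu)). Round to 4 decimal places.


y/mu = 37/43.24 = 0.855689 (approx.), and ln(37/43.24) = -0.155848.
y * ln(y/mu) = 37 * -0.155848 = -5.766376.
y - mu = -6.24.
D = 2 * (-5.766376 - -6.24) = 0.947248, which rounds to 0.9472.

0.9472


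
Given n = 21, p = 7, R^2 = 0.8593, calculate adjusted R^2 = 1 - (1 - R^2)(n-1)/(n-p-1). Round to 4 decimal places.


Plug in: Adj R^2 = 1 - (1 - 0.8593) * 20/13.
= 1 - 0.1407 * 20/13
= 1 - 2.8140 / 13
= 1 - 0.2165 = 0.7835.

0.7835


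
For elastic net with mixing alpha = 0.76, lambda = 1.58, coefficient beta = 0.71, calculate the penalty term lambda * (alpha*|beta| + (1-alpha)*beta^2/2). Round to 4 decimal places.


alpha * |beta| = 0.76 * 0.71 = 0.5396.
(1-alpha) * beta^2/2 = 0.24 * 0.5041/2 = 0.0605.
Total = 1.58 * (0.5396 + 0.0605) = 0.9481.

0.9481


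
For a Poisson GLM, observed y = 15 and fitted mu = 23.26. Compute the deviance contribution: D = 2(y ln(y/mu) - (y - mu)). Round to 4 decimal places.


First: ln(15/23.26) = -0.438685.
Then: 15 * -0.438685 = -6.580275.
y - mu = 15 - 23.26 = -8.26.
D = 2(-6.580275 - -8.26) = 3.359450, which rounds to 3.3595.

3.3595


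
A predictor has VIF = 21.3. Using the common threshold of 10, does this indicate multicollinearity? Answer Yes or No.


Compare VIF = 21.3 to the threshold of 10.
21.3 >= 10, so the answer is Yes.

Yes


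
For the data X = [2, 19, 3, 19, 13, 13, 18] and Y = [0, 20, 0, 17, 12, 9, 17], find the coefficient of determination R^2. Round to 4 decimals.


After computing the OLS fit (b0=-3.0584, b1=1.1081):
SSres = 11.7362, SStot = 399.4286.
R^2 = 1 - 11.7362/399.4286 = 0.9706.

0.9706


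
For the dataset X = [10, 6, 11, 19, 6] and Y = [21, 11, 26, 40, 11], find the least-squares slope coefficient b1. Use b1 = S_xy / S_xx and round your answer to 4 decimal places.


The sample means are xbar = 10.4000 and ybar = 21.8000.
Compute S_xx = 113.2000 and S_xy = 254.4000.
Slope b1 = S_xy / S_xx = 254.4000 / 113.2000 = 2.2473.

2.2473


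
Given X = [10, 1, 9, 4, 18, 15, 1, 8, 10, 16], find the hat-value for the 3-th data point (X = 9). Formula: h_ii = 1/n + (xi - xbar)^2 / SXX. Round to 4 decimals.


Compute xbar = 9.2000 with n = 10 observations.
SXX = 321.6000.
Leverage = 1/10 + (9 - 9.2000)^2/321.6000 = 0.1001.

0.1001


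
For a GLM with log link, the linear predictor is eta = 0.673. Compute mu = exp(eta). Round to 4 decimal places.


Apply the inverse link:
mu = e^0.673 = 1.9601.

1.9601


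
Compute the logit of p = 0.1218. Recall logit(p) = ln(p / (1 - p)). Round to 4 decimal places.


1 - p = 0.8782.
p/(1-p) = 0.1387.
logit = ln(0.1387) = -1.9755.

-1.9755


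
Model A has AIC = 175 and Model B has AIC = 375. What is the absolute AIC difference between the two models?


Compute |175 - 375| = 200.
Model A has the smaller AIC.

200


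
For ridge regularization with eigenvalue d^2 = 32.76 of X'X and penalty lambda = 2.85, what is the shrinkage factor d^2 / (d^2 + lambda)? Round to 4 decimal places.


Compute the denominator: 32.76 + 2.85 = 35.6100.
Shrinkage factor = 32.76 / 35.6100 = 0.9200.

0.9200


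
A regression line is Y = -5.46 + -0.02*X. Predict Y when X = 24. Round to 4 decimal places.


Predicted value:
Y = -5.46 + (-0.02)(24) = -5.46 + -0.4800 = -5.9400.

-5.9400


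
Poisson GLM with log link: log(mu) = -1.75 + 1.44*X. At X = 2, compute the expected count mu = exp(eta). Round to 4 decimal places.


Linear predictor: eta = -1.75 + (1.44)(2) = 1.1300.
Expected count: mu = exp(1.1300) = 3.0957.

3.0957


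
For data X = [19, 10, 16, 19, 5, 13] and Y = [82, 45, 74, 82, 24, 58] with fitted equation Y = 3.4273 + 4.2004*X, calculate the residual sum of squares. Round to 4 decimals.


Predicted values from Y = 3.4273 + 4.2004*X.
Residuals: [-1.2349, -0.4313, 3.3663, -1.2349, -0.4293, -0.0325].
SSres = 14.7533.

14.7533


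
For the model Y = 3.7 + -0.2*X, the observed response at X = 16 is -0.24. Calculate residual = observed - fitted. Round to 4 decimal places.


Predicted = 3.7 + -0.2 * 16 = 0.5000.
Residual = -0.24 - 0.5000 = -0.7400.

-0.7400


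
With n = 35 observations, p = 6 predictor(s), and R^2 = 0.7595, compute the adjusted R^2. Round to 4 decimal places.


Using the formula:
(1 - 0.7595) = 0.2405.
Multiply by 34/28: 0.2405 * 34 = 8.1770, then 8.1770 / 28 = 0.2920.
Adj R^2 = 1 - 0.2920 = 0.7080.

0.7080


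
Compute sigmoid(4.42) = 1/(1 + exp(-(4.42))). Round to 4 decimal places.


First, exp(-4.4200) = 0.0120.
Then sigma(z) = 1/(1 + 0.0120) = 0.9881.

0.9881


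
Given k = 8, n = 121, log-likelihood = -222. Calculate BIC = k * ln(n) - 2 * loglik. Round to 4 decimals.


Compute k*ln(n) = 8*ln(121) = 8*4.795791 = 38.366328.
Then -2*loglik = 444.
BIC = 38.366328 + 444 = 482.366328, which rounds to 482.3663.

482.3663


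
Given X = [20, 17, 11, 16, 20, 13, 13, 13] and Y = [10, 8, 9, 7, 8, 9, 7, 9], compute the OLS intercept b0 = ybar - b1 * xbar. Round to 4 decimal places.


Compute b1 = 0.0229 from the OLS formula.
With xbar = 15.3750 and ybar = 8.3750, the intercept is:
b0 = 8.3750 - 0.0229 * 15.3750 = 8.0229.

8.0229


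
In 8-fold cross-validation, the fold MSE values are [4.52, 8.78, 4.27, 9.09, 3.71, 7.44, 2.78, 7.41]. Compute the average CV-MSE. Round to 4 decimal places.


Sum of fold MSEs = 48.0000.
Average = 48.0000 / 8 = 6.0000.

6.0000


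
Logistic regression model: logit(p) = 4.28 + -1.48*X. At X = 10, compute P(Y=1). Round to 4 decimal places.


Linear predictor: z = 4.28 + -1.48 * 10 = -10.5200.
P = 1/(1 + exp(10.5200)) = 1/(1 + 37049.1245) = 0.0000.

0.0000


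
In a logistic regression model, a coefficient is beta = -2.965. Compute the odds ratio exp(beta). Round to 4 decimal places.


The odds ratio is computed as:
OR = e^(-2.965) = 0.0516.

0.0516


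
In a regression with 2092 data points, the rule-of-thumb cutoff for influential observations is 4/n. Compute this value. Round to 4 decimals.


Using the rule of thumb:
Threshold = 4 / 2092 = 0.0019.

0.0019


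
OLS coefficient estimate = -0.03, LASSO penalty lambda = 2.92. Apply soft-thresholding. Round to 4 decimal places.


|beta_OLS| = 0.03.
lambda = 2.92.
Since |beta| <= lambda, the coefficient is set to 0.
Result = 0.0000.

0.0000


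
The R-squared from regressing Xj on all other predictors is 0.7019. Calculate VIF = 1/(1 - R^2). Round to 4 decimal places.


Using VIF = 1/(1 - R^2_j):
1 - 0.7019 = 0.2981.
VIF = 3.3546.

3.3546


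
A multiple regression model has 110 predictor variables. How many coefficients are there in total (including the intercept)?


Including the intercept, the model has 110 predictor coefficients + 1 intercept.
Total = 111.

111


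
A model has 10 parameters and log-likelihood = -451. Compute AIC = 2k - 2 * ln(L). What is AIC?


AIC = 2k - 2*loglik = 2(10) - 2(-451).
= 20 + 902 = 922.

922


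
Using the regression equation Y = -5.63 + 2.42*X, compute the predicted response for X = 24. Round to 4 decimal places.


Plug X = 24 into Y = -5.63 + 2.42*X:
Y = -5.63 + 58.0800 = 52.4500.

52.4500


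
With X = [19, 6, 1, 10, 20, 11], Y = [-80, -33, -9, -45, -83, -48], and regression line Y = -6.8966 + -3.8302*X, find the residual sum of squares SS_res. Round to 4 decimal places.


Predicted values from Y = -6.8966 + -3.8302*X.
Residuals: [-0.3296, -3.1222, 1.7268, 0.1986, 0.5006, 1.0288].
SSres = 14.1871.

14.1871


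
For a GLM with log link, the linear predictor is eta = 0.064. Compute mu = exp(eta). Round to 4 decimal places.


The inverse log link gives:
mu = exp(0.064) = 1.0661.

1.0661


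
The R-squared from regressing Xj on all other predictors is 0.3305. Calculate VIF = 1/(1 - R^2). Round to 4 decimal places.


Denominator: 1 - 0.3305 = 0.6695.
VIF = 1 / 0.6695 = 1.4937.

1.4937


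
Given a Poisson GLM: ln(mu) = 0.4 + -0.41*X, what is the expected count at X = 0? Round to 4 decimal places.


Linear predictor: eta = 0.4 + (-0.41)(0) = 0.4000.
Expected count: mu = exp(0.4000) = 1.4918.

1.4918


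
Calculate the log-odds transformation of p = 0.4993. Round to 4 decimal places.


Compute the odds: 0.4993/0.5007 = 0.9972.
Take the natural log: ln(0.9972) = -0.0028.

-0.0028


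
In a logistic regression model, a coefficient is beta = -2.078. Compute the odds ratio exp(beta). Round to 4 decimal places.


Odds ratio = exp(beta) = exp(-2.078).
= 0.1252.

0.1252


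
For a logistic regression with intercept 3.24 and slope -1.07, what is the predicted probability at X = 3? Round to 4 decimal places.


Linear predictor: z = 3.24 + -1.07 * 3 = 0.0300.
P = 1/(1 + exp(-0.0300)) = 1/(1 + 0.9704) = 0.5075.

0.5075


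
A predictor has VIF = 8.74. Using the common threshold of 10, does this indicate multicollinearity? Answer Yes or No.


Compare VIF = 8.74 to the threshold of 10.
8.74 < 10, so the answer is No.

No


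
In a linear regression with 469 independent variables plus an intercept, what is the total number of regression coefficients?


Each predictor gets one coefficient, plus one intercept.
Total parameters = 469 + 1 = 470.

470


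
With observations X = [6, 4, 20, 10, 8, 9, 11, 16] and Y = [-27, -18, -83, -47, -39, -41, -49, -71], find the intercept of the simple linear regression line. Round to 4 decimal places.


The slope is b1 = -4.0755.
Sample means are xbar = 10.5000 and ybar = -46.8750.
Intercept: b0 = -46.8750 - (-4.0755)(10.5000) = -4.0820.

-4.0820


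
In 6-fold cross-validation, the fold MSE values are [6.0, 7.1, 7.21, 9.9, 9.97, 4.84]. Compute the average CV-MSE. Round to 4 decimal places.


Sum of fold MSEs = 45.0200.
Average = 45.0200 / 6 = 7.5033.

7.5033


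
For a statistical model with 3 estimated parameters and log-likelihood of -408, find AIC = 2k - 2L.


AIC = 2*3 - 2*(-408).
= 6 + 816 = 822.

822


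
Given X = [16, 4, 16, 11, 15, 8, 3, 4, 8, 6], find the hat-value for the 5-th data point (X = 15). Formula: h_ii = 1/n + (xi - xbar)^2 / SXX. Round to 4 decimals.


Mean of X: xbar = 9.1000.
SXX = 234.9000.
For X = 15: h = 1/10 + (15 - 9.1000)^2/234.9000 = 0.2482.

0.2482


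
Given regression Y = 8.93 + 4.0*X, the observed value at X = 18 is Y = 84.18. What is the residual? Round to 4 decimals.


Compute yhat = 8.93 + (4.0)(18) = 80.9300.
Residual = actual - predicted = 84.18 - 80.9300 = 3.2500.

3.2500


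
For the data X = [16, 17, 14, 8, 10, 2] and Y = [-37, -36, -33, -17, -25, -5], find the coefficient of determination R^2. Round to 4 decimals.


The fitted line is Y = -0.9565 + -2.1979*X.
SSres = 14.5326, SStot = 791.5000.
R^2 = 1 - SSres/SStot = 0.9816.

0.9816


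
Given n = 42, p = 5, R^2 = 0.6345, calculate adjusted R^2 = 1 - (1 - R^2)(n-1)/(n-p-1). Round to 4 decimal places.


Adjusted R^2 = 1 - (1 - R^2) * (n-1)/(n-p-1).
(1 - R^2) = 0.3655.
(n-1)/(n-p-1) = 41/36.
(1 - R^2) * (n-1) = 0.3655 * 41 = 14.9855.
Divide by (n-p-1): 14.9855 / 36 = 0.4163.
Adj R^2 = 1 - 0.4163 = 0.5837.

0.5837


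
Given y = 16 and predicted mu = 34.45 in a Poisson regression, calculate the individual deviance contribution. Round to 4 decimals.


Compute y*ln(y/mu) = 16*ln(16/34.45) = 16*-0.766920 = -12.270720.
y - mu = -18.45.
D = 2*(-12.270720 - (-18.45)) = 12.358560, which rounds to 12.3586.

12.3586


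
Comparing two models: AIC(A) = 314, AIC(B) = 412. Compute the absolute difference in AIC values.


Absolute difference = |314 - 412| = 98.
The model with lower AIC (A) is preferred.

98
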